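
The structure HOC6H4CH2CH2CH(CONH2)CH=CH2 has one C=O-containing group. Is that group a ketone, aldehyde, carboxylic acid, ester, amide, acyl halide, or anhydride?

The carbonyl is in the CH(CONH2) segment: pendant –CONH2: carbonyl C bonded to C and N → amide.

amide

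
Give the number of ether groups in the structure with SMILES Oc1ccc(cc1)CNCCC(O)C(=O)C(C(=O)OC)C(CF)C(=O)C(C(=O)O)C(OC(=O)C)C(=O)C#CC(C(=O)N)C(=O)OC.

Taking each segment in turn:
  HOC6H4: –OH attached directly to an aromatic ring → phenol (not alcohol); the ring itself is an arene.
  CH2NHCH2: C–N–C with sp³ carbons and no adjacent C=O → amine (secondary).
  CH(OH): –OH on an sp³ carbon → alcohol (secondary).
  CO: –C(=O)– with carbon on both sides → ketone.
  CH(COOCH3): pendant –COOCH3: carbonyl C bonded to C and –OCH3 → ester.
  CH(CH2F): pendant –CH2X: halogen on sp³ carbon → alkyl halide.
  CO: –C(=O)– with carbon on both sides → ketone.
  CH(COOH): pendant –COOH: carbonyl C bonded to C and –OH → carboxylic acid.
  CH(OCOCH3): pendant –OC(=O)CH3: an acyloxy group → ester.
  CO: –C(=O)– with carbon on both sides → ketone.
  C≡C: C≡C triple bond → alkyne.
  CH(CONH2): pendant –CONH2: carbonyl C bonded to C and N → amide.
  COOCH3: –C(=O)OCH3: carbonyl C bonded to C and to –OCH3 → ester (not ketone + ether).
No segment is a ether: HOC6H4 is arene/phenol, not ether; CH(OH) is alcohol, not ether; CH(COOCH3) is ester, not ether. → 0.

0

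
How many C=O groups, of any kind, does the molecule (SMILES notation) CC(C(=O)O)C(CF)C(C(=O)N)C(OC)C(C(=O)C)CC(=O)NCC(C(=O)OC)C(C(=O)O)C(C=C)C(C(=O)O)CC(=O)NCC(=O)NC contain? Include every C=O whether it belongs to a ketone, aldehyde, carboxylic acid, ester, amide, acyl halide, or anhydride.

CH(COOH): carboxylic acid, 1 C=O (running total 1).
CH(CONH2): amide, 1 C=O (running total 2).
CH(COCH3): ketone, 1 C=O (running total 3).
CH2CONHCH2: amide, 1 C=O (running total 4).
CH(COOCH3): ester, 1 C=O (running total 5).
CH(COOH): carboxylic acid, 1 C=O (running total 6).
CH(COOH): carboxylic acid, 1 C=O (running total 7).
CH2CONHCH2: amide, 1 C=O (running total 8).
CONHCH3: amide, 1 C=O (running total 9).

9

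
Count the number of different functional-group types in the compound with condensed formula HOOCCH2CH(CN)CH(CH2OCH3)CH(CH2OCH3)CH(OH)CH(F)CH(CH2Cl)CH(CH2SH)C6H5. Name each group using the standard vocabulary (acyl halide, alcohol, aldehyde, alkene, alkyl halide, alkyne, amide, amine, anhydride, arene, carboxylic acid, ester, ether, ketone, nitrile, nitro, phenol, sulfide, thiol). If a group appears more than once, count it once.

Reading the structure from left to right:
  HOOC: –COOH: carbonyl C bonded to –OH and C → carboxylic acid (the –OH is not a separate alcohol).
  CH(CN): pendant –C≡N: nitrile.
  CH(CH2OCH3): pendant –CH2OCH3: C–O–C linkage → ether.
  CH(CH2OCH3): pendant –CH2OCH3: C–O–C linkage → ether.
  CH(OH): –OH on an sp³ carbon → alcohol (secondary).
  CH(F): halogen on an sp³ carbon → alkyl halide.
  CH(CH2Cl): pendant –CH2X: halogen on sp³ carbon → alkyl halide.
  CH(CH2SH): pendant –CH2SH → thiol.
  C6H5: –C6H5 phenyl ring → arene.
Distinct types present: alcohol, alkyl halide, arene, carboxylic acid, ether, nitrile, thiol.

7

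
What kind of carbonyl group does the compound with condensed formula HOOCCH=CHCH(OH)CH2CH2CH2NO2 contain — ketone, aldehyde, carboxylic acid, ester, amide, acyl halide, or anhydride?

The carbonyl is in the HOOC segment: –COOH: carbonyl C bonded to –OH and C → carboxylic acid (the –OH is not a separate alcohol).

carboxylic acid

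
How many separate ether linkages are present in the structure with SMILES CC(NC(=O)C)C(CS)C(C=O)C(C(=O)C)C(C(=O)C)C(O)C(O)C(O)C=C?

Taking each segment in turn:
  CH(NHCOCH3): pendant –NHC(=O)CH3: N bonded to a carbonyl → amide (not amine).
  CH(CH2SH): pendant –CH2SH → thiol.
  CH(CHO): pendant –CHO: carbonyl C bonded to C and H → aldehyde.
  CH(COCH3): pendant –COCH3: carbonyl C bonded to two carbons → ketone.
  CH(COCH3): pendant –COCH3: carbonyl C bonded to two carbons → ketone.
  CH(OH): –OH on an sp³ carbon → alcohol (secondary).
  CH(OH): –OH on an sp³ carbon → alcohol (secondary).
  CH(OH): –OH on an sp³ carbon → alcohol (secondary).
  CH=CH2: C=C double bond → alkene.
No segment is a ether: CH(OH) is alcohol, not ether; CH(OH) is alcohol, not ether; CH(OH) is alcohol, not ether. → 0.

0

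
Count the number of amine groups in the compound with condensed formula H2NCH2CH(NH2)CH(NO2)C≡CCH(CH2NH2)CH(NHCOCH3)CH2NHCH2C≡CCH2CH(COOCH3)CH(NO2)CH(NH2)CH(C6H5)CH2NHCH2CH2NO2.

6

–NH2 on an sp³ carbon with no adjacent C=O → amine.
–NH2 on an sp³ carbon with no adjacent C=O → amine.
–NO2 on an sp³ carbon → nitro (the N=O is not a carbonyl).
C≡C triple bond → alkyne.
pendant –CH2NH2: N on sp³ C, no adjacent C=O → amine.
pendant –NHC(=O)CH3: N bonded to a carbonyl → amide (not amine).
C–N–C with sp³ carbons and no adjacent C=O → amine (secondary).
C≡C triple bond → alkyne.
pendant –COOCH3: carbonyl C bonded to C and –OCH3 → ester.
–NO2 on an sp³ carbon → nitro (the N=O is not a carbonyl).
–NH2 on an sp³ carbon with no adjacent C=O → amine.
pendant –C6H5: benzene ring → arene.
C–N–C with sp³ carbons and no adjacent C=O → amine (secondary).
–NO2 on carbon → nitro group.
Amine appears at: H2NCH2, CH(NH2), CH(CH2NH2), CH2NHCH2, CH(NH2), CH2NHCH2 → 6.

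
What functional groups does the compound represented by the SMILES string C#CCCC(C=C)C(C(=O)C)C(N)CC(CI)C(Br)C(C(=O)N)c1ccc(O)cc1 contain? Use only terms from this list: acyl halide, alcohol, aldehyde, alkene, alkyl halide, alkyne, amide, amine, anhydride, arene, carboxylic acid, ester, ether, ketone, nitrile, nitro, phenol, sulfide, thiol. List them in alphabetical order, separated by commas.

alkene, alkyl halide, alkyne, amide, amine, arene, ketone, phenol

C≡C triple bond → alkyne.
pendant –CH=CH2: C=C double bond → alkene.
pendant –COCH3: carbonyl C bonded to two carbons → ketone.
–NH2 on an sp³ carbon with no adjacent C=O → amine.
pendant –CH2X: halogen on sp³ carbon → alkyl halide.
halogen on an sp³ carbon → alkyl halide.
pendant –CONH2: carbonyl C bonded to C and N → amide.
–OH attached directly to an aromatic ring → phenol (not alcohol); the ring itself is an arene.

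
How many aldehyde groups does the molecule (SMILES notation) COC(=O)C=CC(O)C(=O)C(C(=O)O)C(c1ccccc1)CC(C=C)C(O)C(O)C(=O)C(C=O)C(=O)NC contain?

Working along the chain:
  CH3OOC: CH3O–C(=O)–: carbonyl C bonded to C and to –OCH3 → ester (not ketone + ether).
  CH=CH: C=C double bond → alkene.
  CH(OH): –OH on an sp³ carbon → alcohol (secondary).
  CO: –C(=O)– with carbon on both sides → ketone.
  CH(COOH): pendant –COOH: carbonyl C bonded to C and –OH → carboxylic acid.
  CH(C6H5): pendant –C6H5: benzene ring → arene.
  CH(CH=CH2): pendant –CH=CH2: C=C double bond → alkene.
  CH(OH): –OH on an sp³ carbon → alcohol (secondary).
  CH(OH): –OH on an sp³ carbon → alcohol (secondary).
  CO: –C(=O)– with carbon on both sides → ketone.
  CH(CHO): pendant –CHO: carbonyl C bonded to C and H → aldehyde.
  CONHCH3: –C(=O)NHCH3: carbonyl C bonded to C and to N → amide (the N is not an amine).
Aldehyde appears at: CH(CHO) → 1.

1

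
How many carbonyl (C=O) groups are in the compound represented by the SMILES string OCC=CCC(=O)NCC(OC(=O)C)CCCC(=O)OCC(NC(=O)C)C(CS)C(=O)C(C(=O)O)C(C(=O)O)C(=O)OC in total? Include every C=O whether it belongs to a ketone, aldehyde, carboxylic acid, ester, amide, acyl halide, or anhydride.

8

CH2CONHCH2: amide, 1 C=O (running total 1).
CH(OCOCH3): ester, 1 C=O (running total 2).
CH2COOCH2: ester, 1 C=O (running total 3).
CH(NHCOCH3): amide, 1 C=O (running total 4).
CO: ketone, 1 C=O (running total 5).
CH(COOH): carboxylic acid, 1 C=O (running total 6).
CH(COOH): carboxylic acid, 1 C=O (running total 7).
COOCH3: ester, 1 C=O (running total 8).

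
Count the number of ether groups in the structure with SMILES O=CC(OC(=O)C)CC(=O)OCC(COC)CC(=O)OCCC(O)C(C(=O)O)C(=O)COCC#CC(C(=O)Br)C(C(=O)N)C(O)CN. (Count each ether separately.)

Working along the chain:
  OHC: terminal –CHO: carbonyl C bonded to H and C → aldehyde.
  CH(OCOCH3): pendant –OC(=O)CH3: an acyloxy group → ester.
  CH2COOCH2: –C(=O)–O–C with C on the carbonyl side → ester.
  CH(CH2OCH3): pendant –CH2OCH3: C–O–C linkage → ether.
  CH2COOCH2: –C(=O)–O–C with C on the carbonyl side → ester.
  CH(OH): –OH on an sp³ carbon → alcohol (secondary).
  CH(COOH): pendant –COOH: carbonyl C bonded to C and –OH → carboxylic acid.
  CO: –C(=O)– with carbon on both sides → ketone.
  CH2OCH2: C–O–C with sp³ carbons on both sides and no adjacent C=O → ether.
  C≡C: C≡C triple bond → alkyne.
  CH(COBr): pendant –C(=O)X: carbonyl C bonded to C and halogen → acyl halide.
  CH(CONH2): pendant –CONH2: carbonyl C bonded to C and N → amide.
  CH(OH): –OH on an sp³ carbon → alcohol (secondary).
  CH2NH2: –NH2 on an sp³ carbon with no adjacent C=O → amine.
Ether appears at: CH(CH2OCH3), CH2OCH2 → 2.

2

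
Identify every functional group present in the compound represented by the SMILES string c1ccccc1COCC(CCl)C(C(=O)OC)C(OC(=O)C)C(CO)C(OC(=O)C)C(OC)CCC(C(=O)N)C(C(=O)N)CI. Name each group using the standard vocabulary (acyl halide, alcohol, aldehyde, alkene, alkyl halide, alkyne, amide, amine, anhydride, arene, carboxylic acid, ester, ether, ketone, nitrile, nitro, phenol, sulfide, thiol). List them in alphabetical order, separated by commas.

alcohol, alkyl halide, amide, arene, ester, ether

C6H5– phenyl ring → arene.
C–O–C with sp³ carbons on both sides and no adjacent C=O → ether.
pendant –CH2X: halogen on sp³ carbon → alkyl halide.
pendant –COOCH3: carbonyl C bonded to C and –OCH3 → ester.
pendant –OC(=O)CH3: an acyloxy group → ester.
pendant –CH2OH on an sp³ backbone C → alcohol.
pendant –OC(=O)CH3: an acyloxy group → ester.
pendant –OCH3: C–O–C with sp³ C, no adjacent C=O → ether.
pendant –CONH2: carbonyl C bonded to C and N → amide.
pendant –CONH2: carbonyl C bonded to C and N → amide.
halogen on an sp³ carbon → alkyl halide.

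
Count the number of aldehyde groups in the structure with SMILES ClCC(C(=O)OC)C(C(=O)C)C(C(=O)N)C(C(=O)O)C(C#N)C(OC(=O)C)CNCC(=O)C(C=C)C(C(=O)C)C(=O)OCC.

Reading the structure from left to right:
  ClCH2: halogen on an sp³ carbon → alkyl halide.
  CH(COOCH3): pendant –COOCH3: carbonyl C bonded to C and –OCH3 → ester.
  CH(COCH3): pendant –COCH3: carbonyl C bonded to two carbons → ketone.
  CH(CONH2): pendant –CONH2: carbonyl C bonded to C and N → amide.
  CH(COOH): pendant –COOH: carbonyl C bonded to C and –OH → carboxylic acid.
  CH(CN): pendant –C≡N: nitrile.
  CH(OCOCH3): pendant –OC(=O)CH3: an acyloxy group → ester.
  CH2NHCH2: C–N–C with sp³ carbons and no adjacent C=O → amine (secondary).
  CO: –C(=O)– with carbon on both sides → ketone.
  CH(CH=CH2): pendant –CH=CH2: C=C double bond → alkene.
  CH(COCH3): pendant –COCH3: carbonyl C bonded to two carbons → ketone.
  COOCH2CH3: –C(=O)OCH2CH3: carbonyl C bonded to C and to –OEt → ester.
No segment is a aldehyde: CH(COOCH3) is ester, not aldehyde; CH(COCH3) is ketone, not aldehyde; CH(COOH) is carboxylic acid, not aldehyde. → 0.

0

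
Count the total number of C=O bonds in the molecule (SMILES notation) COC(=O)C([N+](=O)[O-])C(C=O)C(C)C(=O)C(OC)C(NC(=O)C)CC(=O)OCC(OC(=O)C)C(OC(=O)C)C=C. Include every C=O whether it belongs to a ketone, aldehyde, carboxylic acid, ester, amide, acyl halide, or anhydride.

7

CH3OOC: ester, 1 C=O (running total 1).
CH(CHO): aldehyde, 1 C=O (running total 2).
CO: ketone, 1 C=O (running total 3).
CH(NHCOCH3): amide, 1 C=O (running total 4).
CH2COOCH2: ester, 1 C=O (running total 5).
CH(OCOCH3): ester, 1 C=O (running total 6).
CH(OCOCH3): ester, 1 C=O (running total 7).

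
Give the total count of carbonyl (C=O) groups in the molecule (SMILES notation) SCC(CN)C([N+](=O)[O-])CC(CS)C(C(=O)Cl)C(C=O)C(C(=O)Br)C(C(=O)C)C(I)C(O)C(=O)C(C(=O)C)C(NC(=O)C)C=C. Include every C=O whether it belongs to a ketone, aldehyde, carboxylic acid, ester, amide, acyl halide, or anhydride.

7

CH(COCl): acyl halide, 1 C=O (running total 1).
CH(CHO): aldehyde, 1 C=O (running total 2).
CH(COBr): acyl halide, 1 C=O (running total 3).
CH(COCH3): ketone, 1 C=O (running total 4).
CO: ketone, 1 C=O (running total 5).
CH(COCH3): ketone, 1 C=O (running total 6).
CH(NHCOCH3): amide, 1 C=O (running total 7).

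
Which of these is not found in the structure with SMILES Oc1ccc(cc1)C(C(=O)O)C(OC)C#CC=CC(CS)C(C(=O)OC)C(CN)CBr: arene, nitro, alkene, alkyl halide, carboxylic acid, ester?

ester: present (CH(COOCH3) — pendant –COOCH3: carbonyl C bonded to C and –OCH3 → ester).
carboxylic acid: present (CH(COOH) — pendant –COOH: carbonyl C bonded to C and –OH → carboxylic acid).
alkyl halide: present (CH2Br — halogen on an sp³ carbon → alkyl halide).
arene: present (HOC6H4 — –OH attached directly to an aromatic ring → phenol (not alcohol); the ring itself is an arene).
alkene: present (CH=CH — C=C double bond → alkene).
nitro: no segment matches this pattern.

nitro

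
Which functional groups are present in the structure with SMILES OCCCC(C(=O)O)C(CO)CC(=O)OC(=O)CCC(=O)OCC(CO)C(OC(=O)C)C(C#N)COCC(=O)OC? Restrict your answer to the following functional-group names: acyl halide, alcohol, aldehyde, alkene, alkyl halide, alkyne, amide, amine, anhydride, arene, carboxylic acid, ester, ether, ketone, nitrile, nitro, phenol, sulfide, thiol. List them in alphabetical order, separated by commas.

alcohol, anhydride, carboxylic acid, ester, ether, nitrile

HO– on an sp³ carbon → alcohol.
pendant –COOH: carbonyl C bonded to C and –OH → carboxylic acid.
pendant –CH2OH on an sp³ backbone C → alcohol.
two acyl groups sharing one oxygen, –C(=O)–O–C(=O)– → anhydride.
–C(=O)–O–C with C on the carbonyl side → ester.
pendant –CH2OH on an sp³ backbone C → alcohol.
pendant –OC(=O)CH3: an acyloxy group → ester.
pendant –C≡N: nitrile.
C–O–C with sp³ carbons on both sides and no adjacent C=O → ether.
–C(=O)OCH3: carbonyl C bonded to C and to –OCH3 → ester (not ketone + ether).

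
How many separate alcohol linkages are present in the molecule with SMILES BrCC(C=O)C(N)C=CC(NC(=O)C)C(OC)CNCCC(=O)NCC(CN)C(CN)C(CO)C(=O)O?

halogen on an sp³ carbon → alkyl halide.
pendant –CHO: carbonyl C bonded to C and H → aldehyde.
–NH2 on an sp³ carbon with no adjacent C=O → amine.
C=C double bond → alkene.
pendant –NHC(=O)CH3: N bonded to a carbonyl → amide (not amine).
pendant –OCH3: C–O–C with sp³ C, no adjacent C=O → ether.
C–N–C with sp³ carbons and no adjacent C=O → amine (secondary).
–C(=O)–N– linkage → amide (the N is not an amine).
pendant –CH2NH2: N on sp³ C, no adjacent C=O → amine.
pendant –CH2NH2: N on sp³ C, no adjacent C=O → amine.
pendant –CH2OH on an sp³ backbone C → alcohol.
–COOH: carbonyl C bonded to –OH and C → carboxylic acid (the –OH is not a separate alcohol).
Alcohol appears at: CH(CH2OH) → 1.

1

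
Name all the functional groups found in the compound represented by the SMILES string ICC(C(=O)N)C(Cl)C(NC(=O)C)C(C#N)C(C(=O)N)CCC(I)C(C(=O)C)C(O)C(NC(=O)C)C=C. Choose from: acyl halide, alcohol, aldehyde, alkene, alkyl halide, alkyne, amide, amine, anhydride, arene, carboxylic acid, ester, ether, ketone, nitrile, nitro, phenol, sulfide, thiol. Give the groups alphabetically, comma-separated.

Taking each segment in turn:
  ICH2: halogen on an sp³ carbon → alkyl halide.
  CH(CONH2): pendant –CONH2: carbonyl C bonded to C and N → amide.
  CH(Cl): halogen on an sp³ carbon → alkyl halide.
  CH(NHCOCH3): pendant –NHC(=O)CH3: N bonded to a carbonyl → amide (not amine).
  CH(CN): pendant –C≡N: nitrile.
  CH(CONH2): pendant –CONH2: carbonyl C bonded to C and N → amide.
  CH(I): halogen on an sp³ carbon → alkyl halide.
  CH(COCH3): pendant –COCH3: carbonyl C bonded to two carbons → ketone.
  CH(OH): –OH on an sp³ carbon → alcohol (secondary).
  CH(NHCOCH3): pendant –NHC(=O)CH3: N bonded to a carbonyl → amide (not amine).
  CH=CH2: C=C double bond → alkene.

alcohol, alkene, alkyl halide, amide, ketone, nitrile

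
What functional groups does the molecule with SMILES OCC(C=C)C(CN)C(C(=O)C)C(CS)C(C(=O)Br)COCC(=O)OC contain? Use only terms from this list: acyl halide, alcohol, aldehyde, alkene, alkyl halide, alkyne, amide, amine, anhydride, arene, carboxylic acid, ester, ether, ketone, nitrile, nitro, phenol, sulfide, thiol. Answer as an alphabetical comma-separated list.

HO– on an sp³ carbon → alcohol.
pendant –CH=CH2: C=C double bond → alkene.
pendant –CH2NH2: N on sp³ C, no adjacent C=O → amine.
pendant –COCH3: carbonyl C bonded to two carbons → ketone.
pendant –CH2SH → thiol.
pendant –C(=O)X: carbonyl C bonded to C and halogen → acyl halide.
C–O–C with sp³ carbons on both sides and no adjacent C=O → ether.
–C(=O)OCH3: carbonyl C bonded to C and to –OCH3 → ester (not ketone + ether).

acyl halide, alcohol, alkene, amine, ester, ether, ketone, thiol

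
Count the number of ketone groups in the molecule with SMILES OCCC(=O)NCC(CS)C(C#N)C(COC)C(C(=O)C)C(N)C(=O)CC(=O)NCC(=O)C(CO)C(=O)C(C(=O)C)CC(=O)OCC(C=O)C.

HO– on an sp³ carbon → alcohol.
–C(=O)–N– linkage → amide (the N is not an amine).
pendant –CH2SH → thiol.
pendant –C≡N: nitrile.
pendant –CH2OCH3: C–O–C linkage → ether.
pendant –COCH3: carbonyl C bonded to two carbons → ketone.
–NH2 on an sp³ carbon with no adjacent C=O → amine.
–C(=O)– with carbon on both sides → ketone.
–C(=O)–N– linkage → amide (the N is not an amine).
–C(=O)– with carbon on both sides → ketone.
pendant –CH2OH on an sp³ backbone C → alcohol.
–C(=O)– with carbon on both sides → ketone.
pendant –COCH3: carbonyl C bonded to two carbons → ketone.
–C(=O)–O–C with C on the carbonyl side → ester.
pendant –CHO: carbonyl C bonded to C and H → aldehyde.
Ketone appears at: CH(COCH3), CO, CO, CO, CH(COCH3) → 5.

5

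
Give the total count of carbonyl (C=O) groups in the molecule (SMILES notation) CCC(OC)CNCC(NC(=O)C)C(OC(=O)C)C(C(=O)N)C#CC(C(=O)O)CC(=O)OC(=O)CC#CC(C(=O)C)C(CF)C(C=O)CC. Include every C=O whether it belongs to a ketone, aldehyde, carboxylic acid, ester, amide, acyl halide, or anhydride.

CH(NHCOCH3): amide, 1 C=O (running total 1).
CH(OCOCH3): ester, 1 C=O (running total 2).
CH(CONH2): amide, 1 C=O (running total 3).
CH(COOH): carboxylic acid, 1 C=O (running total 4).
CH2CO-O-COCH2: anhydride, 2 C=O (running total 6).
CH(COCH3): ketone, 1 C=O (running total 7).
CH(CHO): aldehyde, 1 C=O (running total 8).

8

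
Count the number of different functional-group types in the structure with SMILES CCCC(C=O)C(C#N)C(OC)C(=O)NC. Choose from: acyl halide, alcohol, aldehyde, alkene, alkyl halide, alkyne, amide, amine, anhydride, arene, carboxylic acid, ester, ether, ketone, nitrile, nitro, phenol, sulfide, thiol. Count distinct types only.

4

pendant –CHO: carbonyl C bonded to C and H → aldehyde.
pendant –C≡N: nitrile.
pendant –OCH3: C–O–C with sp³ C, no adjacent C=O → ether.
–C(=O)NHCH3: carbonyl C bonded to C and to N → amide (the N is not an amine).
Distinct types present: aldehyde, amide, ether, nitrile.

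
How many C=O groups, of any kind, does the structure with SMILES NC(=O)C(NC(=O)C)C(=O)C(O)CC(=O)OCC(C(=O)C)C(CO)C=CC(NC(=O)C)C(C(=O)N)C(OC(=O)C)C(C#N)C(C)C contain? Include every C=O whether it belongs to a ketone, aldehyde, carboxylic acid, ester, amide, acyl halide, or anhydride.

8

H2NCO: amide, 1 C=O (running total 1).
CH(NHCOCH3): amide, 1 C=O (running total 2).
CO: ketone, 1 C=O (running total 3).
CH2COOCH2: ester, 1 C=O (running total 4).
CH(COCH3): ketone, 1 C=O (running total 5).
CH(NHCOCH3): amide, 1 C=O (running total 6).
CH(CONH2): amide, 1 C=O (running total 7).
CH(OCOCH3): ester, 1 C=O (running total 8).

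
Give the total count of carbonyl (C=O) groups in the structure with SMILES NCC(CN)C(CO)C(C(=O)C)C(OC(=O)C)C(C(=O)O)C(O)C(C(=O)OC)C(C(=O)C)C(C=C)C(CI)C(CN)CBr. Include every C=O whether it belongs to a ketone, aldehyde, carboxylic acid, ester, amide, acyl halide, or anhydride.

5

CH(COCH3): ketone, 1 C=O (running total 1).
CH(OCOCH3): ester, 1 C=O (running total 2).
CH(COOH): carboxylic acid, 1 C=O (running total 3).
CH(COOCH3): ester, 1 C=O (running total 4).
CH(COCH3): ketone, 1 C=O (running total 5).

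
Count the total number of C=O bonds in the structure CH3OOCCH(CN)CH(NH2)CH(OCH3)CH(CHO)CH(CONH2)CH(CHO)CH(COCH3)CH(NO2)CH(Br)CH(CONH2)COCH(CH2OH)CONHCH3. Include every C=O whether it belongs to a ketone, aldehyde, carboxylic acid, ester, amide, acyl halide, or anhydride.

CH3OOC: ester, 1 C=O (running total 1).
CH(CHO): aldehyde, 1 C=O (running total 2).
CH(CONH2): amide, 1 C=O (running total 3).
CH(CHO): aldehyde, 1 C=O (running total 4).
CH(COCH3): ketone, 1 C=O (running total 5).
CH(CONH2): amide, 1 C=O (running total 6).
CO: ketone, 1 C=O (running total 7).
CONHCH3: amide, 1 C=O (running total 8).

8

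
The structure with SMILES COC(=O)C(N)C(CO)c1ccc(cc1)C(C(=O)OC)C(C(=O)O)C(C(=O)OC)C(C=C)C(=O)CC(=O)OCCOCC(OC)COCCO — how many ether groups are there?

3

Working along the chain:
  CH3OOC: CH3O–C(=O)–: carbonyl C bonded to C and to –OCH3 → ester (not ketone + ether).
  CH(NH2): –NH2 on an sp³ carbon with no adjacent C=O → amine.
  CH(CH2OH): pendant –CH2OH on an sp³ backbone C → alcohol.
  C6H4: para-disubstituted benzene ring → arene.
  CH(COOCH3): pendant –COOCH3: carbonyl C bonded to C and –OCH3 → ester.
  CH(COOH): pendant –COOH: carbonyl C bonded to C and –OH → carboxylic acid.
  CH(COOCH3): pendant –COOCH3: carbonyl C bonded to C and –OCH3 → ester.
  CH(CH=CH2): pendant –CH=CH2: C=C double bond → alkene.
  CO: –C(=O)– with carbon on both sides → ketone.
  CH2COOCH2: –C(=O)–O–C with C on the carbonyl side → ester.
  CH2OCH2: C–O–C with sp³ carbons on both sides and no adjacent C=O → ether.
  CH(OCH3): pendant –OCH3: C–O–C with sp³ C, no adjacent C=O → ether.
  CH2OCH2: C–O–C with sp³ carbons on both sides and no adjacent C=O → ether.
  CH2OH: –OH on an sp³ carbon → alcohol.
Ether appears at: CH2OCH2, CH(OCH3), CH2OCH2 → 3.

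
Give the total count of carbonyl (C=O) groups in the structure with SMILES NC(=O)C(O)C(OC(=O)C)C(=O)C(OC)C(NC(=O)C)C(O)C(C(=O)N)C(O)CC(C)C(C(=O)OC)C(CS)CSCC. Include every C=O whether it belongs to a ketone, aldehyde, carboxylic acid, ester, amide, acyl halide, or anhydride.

6

H2NCO: amide, 1 C=O (running total 1).
CH(OCOCH3): ester, 1 C=O (running total 2).
CO: ketone, 1 C=O (running total 3).
CH(NHCOCH3): amide, 1 C=O (running total 4).
CH(CONH2): amide, 1 C=O (running total 5).
CH(COOCH3): ester, 1 C=O (running total 6).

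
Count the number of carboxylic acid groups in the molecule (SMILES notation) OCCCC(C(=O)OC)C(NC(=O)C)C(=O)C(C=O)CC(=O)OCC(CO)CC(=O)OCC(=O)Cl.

0

Taking each segment in turn:
  HOCH2: HO– on an sp³ carbon → alcohol.
  CH(COOCH3): pendant –COOCH3: carbonyl C bonded to C and –OCH3 → ester.
  CH(NHCOCH3): pendant –NHC(=O)CH3: N bonded to a carbonyl → amide (not amine).
  CO: –C(=O)– with carbon on both sides → ketone.
  CH(CHO): pendant –CHO: carbonyl C bonded to C and H → aldehyde.
  CH2COOCH2: –C(=O)–O–C with C on the carbonyl side → ester.
  CH(CH2OH): pendant –CH2OH on an sp³ backbone C → alcohol.
  CH2COOCH2: –C(=O)–O–C with C on the carbonyl side → ester.
  COCl: –C(=O)Cl: carbonyl C bonded to C and to a halogen → acyl halide (not alkyl halide).
No segment is a carboxylic acid: HOCH2 is alcohol, not carboxylic acid; CH(COOCH3) is ester, not carboxylic acid; CH(NHCOCH3) is amide, not carboxylic acid. → 0.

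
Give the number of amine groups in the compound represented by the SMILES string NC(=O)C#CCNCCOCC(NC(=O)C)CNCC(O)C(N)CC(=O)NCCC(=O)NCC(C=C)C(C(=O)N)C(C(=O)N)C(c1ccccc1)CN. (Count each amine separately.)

4

Reading the structure from left to right:
  H2NCO: –C(=O)NH2: carbonyl C bonded to C and to N → amide (the N is not a separate amine).
  C≡C: C≡C triple bond → alkyne.
  CH2NHCH2: C–N–C with sp³ carbons and no adjacent C=O → amine (secondary).
  CH2OCH2: C–O–C with sp³ carbons on both sides and no adjacent C=O → ether.
  CH(NHCOCH3): pendant –NHC(=O)CH3: N bonded to a carbonyl → amide (not amine).
  CH2NHCH2: C–N–C with sp³ carbons and no adjacent C=O → amine (secondary).
  CH(OH): –OH on an sp³ carbon → alcohol (secondary).
  CH(NH2): –NH2 on an sp³ carbon with no adjacent C=O → amine.
  CH2CONHCH2: –C(=O)–N– linkage → amide (the N is not an amine).
  CH2CONHCH2: –C(=O)–N– linkage → amide (the N is not an amine).
  CH(CH=CH2): pendant –CH=CH2: C=C double bond → alkene.
  CH(CONH2): pendant –CONH2: carbonyl C bonded to C and N → amide.
  CH(CONH2): pendant –CONH2: carbonyl C bonded to C and N → amide.
  CH(C6H5): pendant –C6H5: benzene ring → arene.
  CH2NH2: –NH2 on an sp³ carbon with no adjacent C=O → amine.
Amine appears at: CH2NHCH2, CH2NHCH2, CH(NH2), CH2NH2 → 4.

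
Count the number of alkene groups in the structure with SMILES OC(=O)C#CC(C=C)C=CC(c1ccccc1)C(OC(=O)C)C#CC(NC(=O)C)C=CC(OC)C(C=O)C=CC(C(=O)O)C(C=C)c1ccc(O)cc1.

5

–COOH: carbonyl C bonded to –OH and C → carboxylic acid (the –OH is not a separate alcohol).
C≡C triple bond → alkyne.
pendant –CH=CH2: C=C double bond → alkene.
C=C double bond → alkene.
pendant –C6H5: benzene ring → arene.
pendant –OC(=O)CH3: an acyloxy group → ester.
C≡C triple bond → alkyne.
pendant –NHC(=O)CH3: N bonded to a carbonyl → amide (not amine).
C=C double bond → alkene.
pendant –OCH3: C–O–C with sp³ C, no adjacent C=O → ether.
pendant –CHO: carbonyl C bonded to C and H → aldehyde.
C=C double bond → alkene.
pendant –COOH: carbonyl C bonded to C and –OH → carboxylic acid.
pendant –CH=CH2: C=C double bond → alkene.
–OH attached directly to an aromatic ring → phenol (not alcohol); the ring itself is an arene.
Alkene appears at: CH(CH=CH2), CH=CH, CH=CH, CH=CH, CH(CH=CH2) → 5.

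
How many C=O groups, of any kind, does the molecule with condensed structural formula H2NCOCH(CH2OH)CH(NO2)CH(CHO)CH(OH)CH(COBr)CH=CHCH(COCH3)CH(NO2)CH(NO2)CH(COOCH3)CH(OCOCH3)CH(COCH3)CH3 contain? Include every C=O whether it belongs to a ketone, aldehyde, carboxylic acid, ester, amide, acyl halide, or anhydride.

H2NCO: amide, 1 C=O (running total 1).
CH(CHO): aldehyde, 1 C=O (running total 2).
CH(COBr): acyl halide, 1 C=O (running total 3).
CH(COCH3): ketone, 1 C=O (running total 4).
CH(COOCH3): ester, 1 C=O (running total 5).
CH(OCOCH3): ester, 1 C=O (running total 6).
CH(COCH3): ketone, 1 C=O (running total 7).

7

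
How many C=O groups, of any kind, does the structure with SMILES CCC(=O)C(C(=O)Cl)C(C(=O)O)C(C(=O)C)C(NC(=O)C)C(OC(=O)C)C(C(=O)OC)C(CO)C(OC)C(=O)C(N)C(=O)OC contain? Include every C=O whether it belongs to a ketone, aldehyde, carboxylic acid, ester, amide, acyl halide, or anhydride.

CO: ketone, 1 C=O (running total 1).
CH(COCl): acyl halide, 1 C=O (running total 2).
CH(COOH): carboxylic acid, 1 C=O (running total 3).
CH(COCH3): ketone, 1 C=O (running total 4).
CH(NHCOCH3): amide, 1 C=O (running total 5).
CH(OCOCH3): ester, 1 C=O (running total 6).
CH(COOCH3): ester, 1 C=O (running total 7).
CO: ketone, 1 C=O (running total 8).
COOCH3: ester, 1 C=O (running total 9).

9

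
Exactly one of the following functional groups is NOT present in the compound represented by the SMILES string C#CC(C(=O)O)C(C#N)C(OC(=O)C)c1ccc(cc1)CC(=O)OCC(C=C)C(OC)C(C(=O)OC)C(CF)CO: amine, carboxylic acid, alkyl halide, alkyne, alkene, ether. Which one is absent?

amine

ether: present (CH(OCH3) — pendant –OCH3: C–O–C with sp³ C, no adjacent C=O → ether).
alkene: present (CH(CH=CH2) — pendant –CH=CH2: C=C double bond → alkene).
alkyl halide: present (CH(CH2F) — pendant –CH2X: halogen on sp³ carbon → alkyl halide).
carboxylic acid: present (CH(COOH) — pendant –COOH: carbonyl C bonded to C and –OH → carboxylic acid).
alkyne: present (HC≡C — C≡C triple bond → alkyne).
amine: no segment matches this pattern.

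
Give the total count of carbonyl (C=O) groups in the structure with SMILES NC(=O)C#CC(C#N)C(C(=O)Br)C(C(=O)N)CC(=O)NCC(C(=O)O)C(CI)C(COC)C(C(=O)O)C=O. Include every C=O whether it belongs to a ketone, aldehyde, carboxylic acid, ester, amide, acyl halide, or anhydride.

H2NCO: amide, 1 C=O (running total 1).
CH(COBr): acyl halide, 1 C=O (running total 2).
CH(CONH2): amide, 1 C=O (running total 3).
CH2CONHCH2: amide, 1 C=O (running total 4).
CH(COOH): carboxylic acid, 1 C=O (running total 5).
CH(COOH): carboxylic acid, 1 C=O (running total 6).
CHO: aldehyde, 1 C=O (running total 7).

7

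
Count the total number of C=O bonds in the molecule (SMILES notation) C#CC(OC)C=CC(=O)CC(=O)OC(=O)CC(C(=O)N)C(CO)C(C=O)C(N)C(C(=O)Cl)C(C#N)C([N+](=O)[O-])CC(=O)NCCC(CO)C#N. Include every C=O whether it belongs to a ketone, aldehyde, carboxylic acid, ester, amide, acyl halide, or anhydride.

CO: ketone, 1 C=O (running total 1).
CH2CO-O-COCH2: anhydride, 2 C=O (running total 3).
CH(CONH2): amide, 1 C=O (running total 4).
CH(CHO): aldehyde, 1 C=O (running total 5).
CH(COCl): acyl halide, 1 C=O (running total 6).
CH2CONHCH2: amide, 1 C=O (running total 7).

7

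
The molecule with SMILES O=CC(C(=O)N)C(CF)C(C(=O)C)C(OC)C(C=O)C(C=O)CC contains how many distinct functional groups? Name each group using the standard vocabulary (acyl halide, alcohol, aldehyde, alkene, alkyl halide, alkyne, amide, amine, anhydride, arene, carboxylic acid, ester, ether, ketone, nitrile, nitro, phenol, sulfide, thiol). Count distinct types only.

terminal –CHO: carbonyl C bonded to H and C → aldehyde.
pendant –CONH2: carbonyl C bonded to C and N → amide.
pendant –CH2X: halogen on sp³ carbon → alkyl halide.
pendant –COCH3: carbonyl C bonded to two carbons → ketone.
pendant –OCH3: C–O–C with sp³ C, no adjacent C=O → ether.
pendant –CHO: carbonyl C bonded to C and H → aldehyde.
pendant –CHO: carbonyl C bonded to C and H → aldehyde.
Distinct types present: aldehyde, alkyl halide, amide, ether, ketone.

5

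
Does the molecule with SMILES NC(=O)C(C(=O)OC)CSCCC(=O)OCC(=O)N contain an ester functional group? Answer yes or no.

Reading the structure from left to right:
  H2NCO: –C(=O)NH2: carbonyl C bonded to C and to N → amide (the N is not a separate amine).
  CH(COOCH3): pendant –COOCH3: carbonyl C bonded to C and –OCH3 → ester.
  CH2SCH2: C–S–C linkage → sulfide (thioether).
  CH2COOCH2: –C(=O)–O–C with C on the carbonyl side → ester.
  CONH2: –C(=O)NH2: carbonyl C bonded to C and to N → amide (the N is not a separate amine).
The CH(COOCH3) segment supplies the ester: pendant –COOCH3: carbonyl C bonded to C and –OCH3 → ester.

yes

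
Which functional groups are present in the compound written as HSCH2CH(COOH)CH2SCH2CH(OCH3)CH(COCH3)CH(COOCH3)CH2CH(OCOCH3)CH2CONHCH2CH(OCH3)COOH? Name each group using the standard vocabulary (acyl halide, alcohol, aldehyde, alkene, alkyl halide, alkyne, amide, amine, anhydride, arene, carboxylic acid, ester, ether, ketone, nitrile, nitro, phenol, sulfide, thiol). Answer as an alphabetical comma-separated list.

amide, carboxylic acid, ester, ether, ketone, sulfide, thiol

–SH on an sp³ carbon → thiol.
pendant –COOH: carbonyl C bonded to C and –OH → carboxylic acid.
C–S–C linkage → sulfide (thioether).
pendant –OCH3: C–O–C with sp³ C, no adjacent C=O → ether.
pendant –COCH3: carbonyl C bonded to two carbons → ketone.
pendant –COOCH3: carbonyl C bonded to C and –OCH3 → ester.
pendant –OC(=O)CH3: an acyloxy group → ester.
–C(=O)–N– linkage → amide (the N is not an amine).
pendant –OCH3: C–O–C with sp³ C, no adjacent C=O → ether.
–COOH: carbonyl C bonded to –OH and C → carboxylic acid (the –OH is not a separate alcohol).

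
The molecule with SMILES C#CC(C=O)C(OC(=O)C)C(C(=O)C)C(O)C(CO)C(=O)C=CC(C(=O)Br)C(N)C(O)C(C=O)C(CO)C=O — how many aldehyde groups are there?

Taking each segment in turn:
  HC≡C: C≡C triple bond → alkyne.
  CH(CHO): pendant –CHO: carbonyl C bonded to C and H → aldehyde.
  CH(OCOCH3): pendant –OC(=O)CH3: an acyloxy group → ester.
  CH(COCH3): pendant –COCH3: carbonyl C bonded to two carbons → ketone.
  CH(OH): –OH on an sp³ carbon → alcohol (secondary).
  CH(CH2OH): pendant –CH2OH on an sp³ backbone C → alcohol.
  CO: –C(=O)– with carbon on both sides → ketone.
  CH=CH: C=C double bond → alkene.
  CH(COBr): pendant –C(=O)X: carbonyl C bonded to C and halogen → acyl halide.
  CH(NH2): –NH2 on an sp³ carbon with no adjacent C=O → amine.
  CH(OH): –OH on an sp³ carbon → alcohol (secondary).
  CH(CHO): pendant –CHO: carbonyl C bonded to C and H → aldehyde.
  CH(CH2OH): pendant –CH2OH on an sp³ backbone C → alcohol.
  CHO: terminal –CHO: carbonyl C bonded to H and C → aldehyde.
Aldehyde appears at: CH(CHO), CH(CHO), CHO → 3.

3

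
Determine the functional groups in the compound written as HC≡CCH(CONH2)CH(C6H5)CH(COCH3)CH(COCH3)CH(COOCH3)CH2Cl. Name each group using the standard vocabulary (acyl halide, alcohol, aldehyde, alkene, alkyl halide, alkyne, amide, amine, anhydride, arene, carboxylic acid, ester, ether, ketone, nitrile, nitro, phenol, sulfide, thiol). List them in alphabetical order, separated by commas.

alkyl halide, alkyne, amide, arene, ester, ketone

C≡C triple bond → alkyne.
pendant –CONH2: carbonyl C bonded to C and N → amide.
pendant –C6H5: benzene ring → arene.
pendant –COCH3: carbonyl C bonded to two carbons → ketone.
pendant –COCH3: carbonyl C bonded to two carbons → ketone.
pendant –COOCH3: carbonyl C bonded to C and –OCH3 → ester.
halogen on an sp³ carbon → alkyl halide.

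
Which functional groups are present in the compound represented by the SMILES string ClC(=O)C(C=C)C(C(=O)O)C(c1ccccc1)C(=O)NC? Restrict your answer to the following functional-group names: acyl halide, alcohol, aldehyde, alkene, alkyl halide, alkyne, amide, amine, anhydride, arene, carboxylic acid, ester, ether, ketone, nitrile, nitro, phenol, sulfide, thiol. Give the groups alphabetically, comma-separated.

acyl halide, alkene, amide, arene, carboxylic acid

Reading the structure from left to right:
  ClCO: –C(=O)Cl: carbonyl C bonded to C and to a halogen → acyl halide (not alkyl halide).
  CH(CH=CH2): pendant –CH=CH2: C=C double bond → alkene.
  CH(COOH): pendant –COOH: carbonyl C bonded to C and –OH → carboxylic acid.
  CH(C6H5): pendant –C6H5: benzene ring → arene.
  CONHCH3: –C(=O)NHCH3: carbonyl C bonded to C and to N → amide (the N is not an amine).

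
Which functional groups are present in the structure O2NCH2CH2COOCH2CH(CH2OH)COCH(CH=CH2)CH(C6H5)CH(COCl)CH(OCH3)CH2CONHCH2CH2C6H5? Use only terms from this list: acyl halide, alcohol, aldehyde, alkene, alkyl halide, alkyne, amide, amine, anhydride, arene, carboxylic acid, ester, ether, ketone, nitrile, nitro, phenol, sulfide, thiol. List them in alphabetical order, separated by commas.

acyl halide, alcohol, alkene, amide, arene, ester, ether, ketone, nitro

Working along the chain:
  O2NCH2: –NO2 on carbon → nitro group.
  CH2COOCH2: –C(=O)–O–C with C on the carbonyl side → ester.
  CH(CH2OH): pendant –CH2OH on an sp³ backbone C → alcohol.
  CO: –C(=O)– with carbon on both sides → ketone.
  CH(CH=CH2): pendant –CH=CH2: C=C double bond → alkene.
  CH(C6H5): pendant –C6H5: benzene ring → arene.
  CH(COCl): pendant –C(=O)X: carbonyl C bonded to C and halogen → acyl halide.
  CH(OCH3): pendant –OCH3: C–O–C with sp³ C, no adjacent C=O → ether.
  CH2CONHCH2: –C(=O)–N– linkage → amide (the N is not an amine).
  C6H5: –C6H5 phenyl ring → arene.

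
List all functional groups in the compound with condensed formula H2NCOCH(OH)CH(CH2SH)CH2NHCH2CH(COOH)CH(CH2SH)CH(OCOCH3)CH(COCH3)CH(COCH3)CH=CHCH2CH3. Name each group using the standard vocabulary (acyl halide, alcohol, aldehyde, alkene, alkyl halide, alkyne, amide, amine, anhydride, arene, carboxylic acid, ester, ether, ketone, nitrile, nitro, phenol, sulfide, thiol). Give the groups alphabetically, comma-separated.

–C(=O)NH2: carbonyl C bonded to C and to N → amide (the N is not a separate amine).
–OH on an sp³ carbon → alcohol (secondary).
pendant –CH2SH → thiol.
C–N–C with sp³ carbons and no adjacent C=O → amine (secondary).
pendant –COOH: carbonyl C bonded to C and –OH → carboxylic acid.
pendant –CH2SH → thiol.
pendant –OC(=O)CH3: an acyloxy group → ester.
pendant –COCH3: carbonyl C bonded to two carbons → ketone.
pendant –COCH3: carbonyl C bonded to two carbons → ketone.
C=C double bond → alkene.

alcohol, alkene, amide, amine, carboxylic acid, ester, ketone, thiol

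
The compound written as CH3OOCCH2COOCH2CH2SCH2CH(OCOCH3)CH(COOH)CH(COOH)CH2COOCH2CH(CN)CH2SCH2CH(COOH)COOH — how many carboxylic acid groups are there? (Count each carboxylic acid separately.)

4

Reading the structure from left to right:
  CH3OOC: CH3O–C(=O)–: carbonyl C bonded to C and to –OCH3 → ester (not ketone + ether).
  CH2COOCH2: –C(=O)–O–C with C on the carbonyl side → ester.
  CH2SCH2: C–S–C linkage → sulfide (thioether).
  CH(OCOCH3): pendant –OC(=O)CH3: an acyloxy group → ester.
  CH(COOH): pendant –COOH: carbonyl C bonded to C and –OH → carboxylic acid.
  CH(COOH): pendant –COOH: carbonyl C bonded to C and –OH → carboxylic acid.
  CH2COOCH2: –C(=O)–O–C with C on the carbonyl side → ester.
  CH(CN): pendant –C≡N: nitrile.
  CH2SCH2: C–S–C linkage → sulfide (thioether).
  CH(COOH): pendant –COOH: carbonyl C bonded to C and –OH → carboxylic acid.
  COOH: –COOH: carbonyl C bonded to –OH and C → carboxylic acid (the –OH is not a separate alcohol).
Carboxylic acid appears at: CH(COOH), CH(COOH), CH(COOH), COOH → 4.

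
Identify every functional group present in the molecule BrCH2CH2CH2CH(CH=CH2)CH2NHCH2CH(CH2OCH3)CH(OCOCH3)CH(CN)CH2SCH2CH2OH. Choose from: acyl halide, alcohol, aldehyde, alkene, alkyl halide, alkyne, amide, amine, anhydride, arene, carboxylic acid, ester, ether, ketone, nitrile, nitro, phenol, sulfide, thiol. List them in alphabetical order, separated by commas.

Taking each segment in turn:
  BrCH2: halogen on an sp³ carbon → alkyl halide.
  CH(CH=CH2): pendant –CH=CH2: C=C double bond → alkene.
  CH2NHCH2: C–N–C with sp³ carbons and no adjacent C=O → amine (secondary).
  CH(CH2OCH3): pendant –CH2OCH3: C–O–C linkage → ether.
  CH(OCOCH3): pendant –OC(=O)CH3: an acyloxy group → ester.
  CH(CN): pendant –C≡N: nitrile.
  CH2SCH2: C–S–C linkage → sulfide (thioether).
  CH2OH: –OH on an sp³ carbon → alcohol.

alcohol, alkene, alkyl halide, amine, ester, ether, nitrile, sulfide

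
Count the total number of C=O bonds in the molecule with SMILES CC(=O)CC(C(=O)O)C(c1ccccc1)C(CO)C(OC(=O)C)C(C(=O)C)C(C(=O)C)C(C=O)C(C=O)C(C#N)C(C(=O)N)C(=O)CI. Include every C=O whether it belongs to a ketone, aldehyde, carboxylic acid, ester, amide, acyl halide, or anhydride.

CO: ketone, 1 C=O (running total 1).
CH(COOH): carboxylic acid, 1 C=O (running total 2).
CH(OCOCH3): ester, 1 C=O (running total 3).
CH(COCH3): ketone, 1 C=O (running total 4).
CH(COCH3): ketone, 1 C=O (running total 5).
CH(CHO): aldehyde, 1 C=O (running total 6).
CH(CHO): aldehyde, 1 C=O (running total 7).
CH(CONH2): amide, 1 C=O (running total 8).
CO: ketone, 1 C=O (running total 9).

9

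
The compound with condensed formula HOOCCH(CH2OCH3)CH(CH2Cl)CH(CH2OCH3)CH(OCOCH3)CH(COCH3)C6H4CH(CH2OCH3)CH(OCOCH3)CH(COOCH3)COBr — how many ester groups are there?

Working along the chain:
  HOOC: –COOH: carbonyl C bonded to –OH and C → carboxylic acid (the –OH is not a separate alcohol).
  CH(CH2OCH3): pendant –CH2OCH3: C–O–C linkage → ether.
  CH(CH2Cl): pendant –CH2X: halogen on sp³ carbon → alkyl halide.
  CH(CH2OCH3): pendant –CH2OCH3: C–O–C linkage → ether.
  CH(OCOCH3): pendant –OC(=O)CH3: an acyloxy group → ester.
  CH(COCH3): pendant –COCH3: carbonyl C bonded to two carbons → ketone.
  C6H4: para-disubstituted benzene ring → arene.
  CH(CH2OCH3): pendant –CH2OCH3: C–O–C linkage → ether.
  CH(OCOCH3): pendant –OC(=O)CH3: an acyloxy group → ester.
  CH(COOCH3): pendant –COOCH3: carbonyl C bonded to C and –OCH3 → ester.
  COBr: –C(=O)Br: carbonyl C bonded to C and to a halogen → acyl halide (not alkyl halide).
Ester appears at: CH(OCOCH3), CH(OCOCH3), CH(COOCH3) → 3.

3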